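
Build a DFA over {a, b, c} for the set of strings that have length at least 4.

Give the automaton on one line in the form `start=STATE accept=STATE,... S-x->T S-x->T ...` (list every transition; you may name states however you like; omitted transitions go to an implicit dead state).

start=q0 accept=q4,q5 q0-a->q1 q0-b->q1 q0-c->q1 q1-a->q2 q1-b->q2 q1-c->q2 q2-a->q3 q2-b->q3 q2-c->q3 q3-a->q4 q3-b->q4 q3-c->q4 q4-a->q5 q4-b->q5 q4-c->q5 q5-a->q5 q5-b->q5 q5-c->q5

We only need to distinguish lengths 0, 1, …, 4, and '>4'. Chain q0 → q1 → q2 → q3 → q4 → q5 on every symbol, with q5 looping. Accepting states: {q4, q5}.
6 states suffice.
        a   b   c  
>  q0   q1  q1  q1 
   q1   q2  q2  q2 
   q2   q3  q3  q3 
   q3   q4  q4  q4 
 * q4   q5  q5  q5 
 * q5   q5  q5  q5 
(> = start, * = accepting)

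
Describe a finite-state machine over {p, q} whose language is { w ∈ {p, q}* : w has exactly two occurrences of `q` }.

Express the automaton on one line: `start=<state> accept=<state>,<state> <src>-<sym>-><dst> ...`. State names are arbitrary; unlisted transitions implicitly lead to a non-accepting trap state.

start=s0 accept=s2 s0-p->s0 s0-q->s1 s1-p->s1 s1-q->s2 s2-p->s2 s2-q->s3 s3-p->s3 s3-q->s3

Count `q`s, saturating at 3: states s0 through s2 mean 0 through 2 `q`s seen; s3 means more than 2. Each `q` increments (capped at s3); other symbols loop. Accept from {s2}.
        p   q  
>  s0   s0  s1 
   s1   s1  s2 
 * s2   s2  s3 
   s3   s3  s3 
(> = start, * = accepting)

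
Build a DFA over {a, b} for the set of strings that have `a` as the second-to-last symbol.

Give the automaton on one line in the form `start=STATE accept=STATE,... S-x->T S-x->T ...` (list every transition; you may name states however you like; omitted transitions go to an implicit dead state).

start=s0 accept=s3,s4 s0-a->s1 s0-b->s2 s1-a->s3 s1-b->s4 s2-a->s5 s2-b->s6 s3-a->s3 s3-b->s4 s4-a->s5 s4-b->s6 s5-a->s3 s5-b->s4 s6-a->s5 s6-b->s6

Because acceptance depends on a position counted from the end, the machine has to buffer the most recent 2 symbols. Make each state the string of the last up-to-2 symbols read; on input `x` shift the window left and append `x`. Accept when the buffered window has length 2 and begins with `a`.
A 7-state machine:
        a   b  
>  s0   s1  s2 
   s1   s3  s4 
   s2   s5  s6 
 * s3   s3  s4 
 * s4   s5  s6 
   s5   s3  s4 
   s6   s5  s6 
(> = start, * = accepting)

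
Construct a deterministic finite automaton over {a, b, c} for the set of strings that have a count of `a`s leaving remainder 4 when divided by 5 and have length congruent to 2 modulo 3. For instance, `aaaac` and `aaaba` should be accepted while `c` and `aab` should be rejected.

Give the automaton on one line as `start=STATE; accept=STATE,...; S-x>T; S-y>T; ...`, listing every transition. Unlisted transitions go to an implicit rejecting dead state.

start=s0; accept=s12; s0-a>s1; s0-b>s2; s0-c>s2; s1-a>s3; s1-b>s4; s1-c>s4; s2-a>s4; s2-b>s5; s2-c>s5; s3-a>s6; s3-b>s7; s3-c>s7; s4-a>s7; s4-b>s8; s4-c>s8; s5-a>s8; s5-b>s0; s5-c>s0; s6-a>s9; s6-b>s10; s6-c>s10; s7-a>s10; s7-b>s11; s7-c>s11; s8-a>s11; s8-b>s1; s8-c>s1; s9-a>s5; s9-b>s12; s9-c>s12; s10-a>s12; s10-b>s13; s10-c>s13; s11-a>s13; s11-b>s3; s11-c>s3; s12-a>s0; s12-b>s14; s12-c>s14; s13-a>s14; s13-b>s6; s13-c>s6; s14-a>s2; s14-b>s9; s14-c>s9

Run two small machines in parallel and take their product. One (5 states) tracks the count of `a`s modulo 5; the other (3 states) tracks the input length modulo 3. Each combined state is a pair, one component from each; accept when both components accept.
A 15-state machine:
          a    b    c  
>  s0     s1   s2   s2 
   s1     s3   s4   s4 
   s2     s4   s5   s5 
   s3     s6   s7   s7 
   s4     s7   s8   s8 
   s5     s8   s0   s0 
   s6     s9  s10  s10 
   s7    s10  s11  s11 
   s8    s11   s1   s1 
   s9     s5  s12  s12 
   s10   s12  s13  s13 
   s11   s13   s3   s3 
 * s12    s0  s14  s14 
   s13   s14   s6   s6 
   s14    s2   s9   s9 
(> = start, * = accepting)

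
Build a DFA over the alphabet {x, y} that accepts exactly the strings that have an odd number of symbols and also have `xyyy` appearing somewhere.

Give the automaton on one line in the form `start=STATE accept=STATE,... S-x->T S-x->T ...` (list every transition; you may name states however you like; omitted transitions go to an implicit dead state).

start=s0 accept=s9 s0-x->s1 s0-y->s2 s1-x->s3 s1-y->s4 s2-x->s3 s2-y->s0 s3-x->s1 s3-y->s5 s4-x->s1 s4-y->s6 s5-x->s3 s5-y->s7 s6-x->s3 s6-y->s8 s7-x->s1 s7-y->s9 s8-x->s9 s8-y->s9 s9-x->s8 s9-y->s8

Build one automaton per condition and run them in lockstep. One (2 states) tracks the input length modulo 2; the other (5 states) tracks whether and how much of `xyyy` has been seen. Each combined state is a pair, one component from each; accept when both components accept.
        x   y  
>  s0   s1  s2 
   s1   s3  s4 
   s2   s3  s0 
   s3   s1  s5 
   s4   s1  s6 
   s5   s3  s7 
   s6   s3  s8 
   s7   s1  s9 
   s8   s9  s9 
 * s9   s8  s8 
(> = start, * = accepting)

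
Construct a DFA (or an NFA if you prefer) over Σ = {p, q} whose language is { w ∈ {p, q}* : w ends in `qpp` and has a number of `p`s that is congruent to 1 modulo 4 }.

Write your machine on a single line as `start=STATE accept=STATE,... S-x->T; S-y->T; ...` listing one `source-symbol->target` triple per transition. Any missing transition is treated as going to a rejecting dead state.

start=S0; accept=S15; S0-p->S1; S0-q->S2; S1-p->S3; S1-q->S4; S2-p->S5; S2-q->S2; S3-p->S6; S3-q->S7; S4-p->S8; S4-q->S4; S5-p->S9; S5-q->S4; S6-p->S0; S6-q->S10; S7-p->S11; S7-q->S7; S8-p->S12; S8-q->S7; S9-p->S6; S9-q->S7; S10-p->S13; S10-q->S10; S11-p->S14; S11-q->S10; S12-p->S0; S12-q->S10; S13-p->S15; S13-q->S2; S14-p->S1; S14-q->S2; S15-p->S3; S15-q->S4

Run two small machines in parallel and take their product. The first has 4 states tracking how much of the suffix `qpp` has currently been matched; the second has 4 states tracking the count of `p`s modulo 4. A product state is a pair (one from each), accepting exactly when both do.
          p    q  
>  S0     S1   S2 
   S1     S3   S4 
   S2     S5   S2 
   S3     S6   S7 
   S4     S8   S4 
   S5     S9   S4 
   S6     S0  S10 
   S7    S11   S7 
   S8    S12   S7 
   S9     S6   S7 
   S10   S13  S10 
   S11   S14  S10 
   S12    S0  S10 
   S13   S15   S2 
   S14    S1   S2 
 * S15    S3   S4 
(> = start, * = accepting)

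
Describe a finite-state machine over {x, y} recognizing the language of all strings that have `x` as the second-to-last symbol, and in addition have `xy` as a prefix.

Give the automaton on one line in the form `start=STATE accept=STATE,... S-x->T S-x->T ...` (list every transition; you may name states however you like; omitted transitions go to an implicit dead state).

Handle the two conditions separately and then intersect. The first has 7 states tracking the last 2 symbols read; the second has 4 states tracking whether the input so far still matches the prefix `xy`. A product state is a pair (one from each), accepting exactly when both do. Equivalent product states are then merged.
With 7 states:
        x   y  
>  q0   q1  q2 
   q1   q2  q3 
   q2   q2  q2 
 * q3   q4  q5 
   q4   q6  q3 
   q5   q4  q5 
 * q6   q6  q3 
(> = start, * = accepting)

start=q0 accept=q3,q6 q0-x->q1 q0-y->q2 q1-x->q2 q1-y->q3 q2-x->q2 q2-y->q2 q3-x->q4 q3-y->q5 q4-x->q6 q4-y->q3 q5-x->q4 q5-y->q5 q6-x->q6 q6-y->q3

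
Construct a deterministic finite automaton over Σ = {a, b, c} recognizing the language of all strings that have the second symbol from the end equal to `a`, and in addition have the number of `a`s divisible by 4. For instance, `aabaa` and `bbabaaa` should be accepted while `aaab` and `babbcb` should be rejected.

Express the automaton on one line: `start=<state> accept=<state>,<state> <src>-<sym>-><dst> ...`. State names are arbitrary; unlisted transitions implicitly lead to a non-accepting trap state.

Run two small machines in parallel and take their product. One (13 states) tracks the last 2 symbols read; the other (4 states) tracks the count of `a`s modulo 4. Each combined state is a pair, one component from each; accept when both components accept. Equivalent product states are then merged.
An 8-state machine:
        a   b   c  
>  s0   s1  s0  s0 
   s1   s2  s1  s1 
   s2   s3  s2  s2 
   s3   s4  s5  s5 
 * s4   s1  s6  s6 
   s5   s7  s5  s5 
 * s6   s1  s0  s0 
   s7   s1  s6  s6 
(> = start, * = accepting)

start=s0 accept=s4,s6 s0-a->s1 s0-b->s0 s0-c->s0 s1-a->s2 s1-b->s1 s1-c->s1 s2-a->s3 s2-b->s2 s2-c->s2 s3-a->s4 s3-b->s5 s3-c->s5 s4-a->s1 s4-b->s6 s4-c->s6 s5-a->s7 s5-b->s5 s5-c->s5 s6-a->s1 s6-b->s0 s6-c->s0 s7-a->s1 s7-b->s6 s7-c->s6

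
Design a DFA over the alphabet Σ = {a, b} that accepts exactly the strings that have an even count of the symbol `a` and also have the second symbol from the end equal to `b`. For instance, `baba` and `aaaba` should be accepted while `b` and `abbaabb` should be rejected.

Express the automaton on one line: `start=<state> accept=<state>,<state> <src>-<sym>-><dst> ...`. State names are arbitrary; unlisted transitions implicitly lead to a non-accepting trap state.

start=q0 accept=q4,q5 q0-a->q1 q0-b->q2 q1-a->q0 q1-b->q3 q2-a->q1 q2-b->q4 q3-a->q5 q3-b->q3 q4-a->q1 q4-b->q4 q5-a->q1 q5-b->q2

Run two small machines in parallel and take their product. The first has 2 states tracking the count of `a`s modulo 2; the second has 7 states tracking the last 2 symbols read. A product state is a pair (one from each), accepting exactly when both do. Minimizing collapses redundant product states.
With 6 states:
        a   b  
>  q0   q1  q2 
   q1   q0  q3 
   q2   q1  q4 
   q3   q5  q3 
 * q4   q1  q4 
 * q5   q1  q2 
(> = start, * = accepting)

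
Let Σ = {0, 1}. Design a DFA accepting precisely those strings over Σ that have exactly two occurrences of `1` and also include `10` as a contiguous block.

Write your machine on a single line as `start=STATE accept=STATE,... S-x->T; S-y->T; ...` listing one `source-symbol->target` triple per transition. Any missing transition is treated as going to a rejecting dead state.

Run two small machines in parallel and take their product. The first has 4 states tracking the count of `1`s, saturating at 3; the second has 3 states tracking whether and how much of `10` has been seen. A product state is a pair (one from each), accepting exactly when both do. Equivalent product states are then merged.
        0   1  
>  S0   S0  S1 
   S1   S2  S3 
   S2   S2  S4 
   S3   S4  S5 
 * S4   S4  S5 
   S5   S5  S5 
(> = start, * = accepting)

start=S0; accept=S4; S0-0->S0; S0-1->S1; S1-0->S2; S1-1->S3; S2-0->S2; S2-1->S4; S3-0->S4; S3-1->S5; S4-0->S4; S4-1->S5; S5-0->S5; S5-1->S5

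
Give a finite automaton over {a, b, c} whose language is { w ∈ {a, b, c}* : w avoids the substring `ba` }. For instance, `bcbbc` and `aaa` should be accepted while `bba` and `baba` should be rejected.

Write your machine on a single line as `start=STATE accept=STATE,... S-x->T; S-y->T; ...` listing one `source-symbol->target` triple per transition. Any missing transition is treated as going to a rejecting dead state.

Track partial matches of the forbidden pattern `ba`. State s2 is a dead state reached once `ba` has occurred; every other state accepts. s0 means no part of `ba` is currently matched.
3 states suffice.
        a   b   c  
>* s0   s0  s1  s0 
 * s1   s2  s1  s0 
   s2   s2  s2  s2 
(> = start, * = accepting)

start=s0; accept=s0,s1; s0-a->s0; s0-b->s1; s0-c->s0; s1-a->s2; s1-b->s1; s1-c->s0; s2-a->s2; s2-b->s2; s2-c->s2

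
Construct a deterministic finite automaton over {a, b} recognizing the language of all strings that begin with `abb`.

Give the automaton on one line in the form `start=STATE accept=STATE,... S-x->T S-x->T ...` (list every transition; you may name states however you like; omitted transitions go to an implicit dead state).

Walk along `abb` while the input agrees: from q0 take `a` to q1, and so on. Any deviation drops to the rejecting sink q4. Once q3 is reached the prefix is confirmed and every continuation is accepted.
With 5 states:
        a   b  
>  q0   q1  q4 
   q1   q4  q2 
   q2   q4  q3 
 * q3   q3  q3 
   q4   q4  q4 
(> = start, * = accepting)

start=q0 accept=q3 q0-a->q1 q0-b->q4 q1-a->q4 q1-b->q2 q2-a->q4 q2-b->q3 q3-a->q3 q3-b->q3 q4-a->q4 q4-b->q4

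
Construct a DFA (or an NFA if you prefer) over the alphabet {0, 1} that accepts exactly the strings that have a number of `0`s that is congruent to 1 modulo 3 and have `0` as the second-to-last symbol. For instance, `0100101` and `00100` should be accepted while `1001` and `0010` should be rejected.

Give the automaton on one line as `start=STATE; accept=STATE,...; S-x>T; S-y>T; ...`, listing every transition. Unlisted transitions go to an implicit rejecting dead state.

start=S0; accept=S3,S6; S0-0>S1; S0-1>S0; S1-0>S2; S1-1>S3; S2-0>S4; S2-1>S2; S3-0>S2; S3-1>S5; S4-0>S6; S4-1>S0; S5-0>S2; S5-1>S5; S6-0>S2; S6-1>S3

Run two small machines in parallel and take their product. The first has 3 states tracking the count of `0`s modulo 3; the second has 7 states tracking the last 2 symbols read. A product state is a pair (one from each), accepting exactly when both do. Minimizing collapses redundant product states.
With 7 states:
        0   1  
>  S0   S1  S0 
   S1   S2  S3 
   S2   S4  S2 
 * S3   S2  S5 
   S4   S6  S0 
   S5   S2  S5 
 * S6   S2  S3 
(> = start, * = accepting)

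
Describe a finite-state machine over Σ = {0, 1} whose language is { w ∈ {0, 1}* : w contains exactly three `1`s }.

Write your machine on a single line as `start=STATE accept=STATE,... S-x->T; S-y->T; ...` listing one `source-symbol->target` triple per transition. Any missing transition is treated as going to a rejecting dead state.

start=q0; accept=q3; q0-0->q0; q0-1->q1; q1-0->q1; q1-1->q2; q2-0->q2; q2-1->q3; q3-0->q3; q3-1->q4; q4-0->q4; q4-1->q4

Count `1`s, saturating at 4: states q0 through q3 mean 0 through 3 `1`s seen; q4 means more than 3. Each `1` increments (capped at q4); other symbols loop. Accept from {q3}.
5 states suffice.
        0   1  
>  q0   q0  q1 
   q1   q1  q2 
   q2   q2  q3 
 * q3   q3  q4 
   q4   q4  q4 
(> = start, * = accepting)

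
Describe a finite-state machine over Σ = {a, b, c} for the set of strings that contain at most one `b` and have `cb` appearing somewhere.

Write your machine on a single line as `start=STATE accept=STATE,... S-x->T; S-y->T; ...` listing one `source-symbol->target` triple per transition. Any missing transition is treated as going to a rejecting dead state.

Build one automaton per condition and run them in lockstep. The first has 3 states tracking the count of `b`s, saturating at 2; the second has 3 states tracking whether and how much of `cb` has been seen. A product state is a pair (one from each), accepting exactly when both do.
With 8 states:
        a   b   c  
>  q0   q0  q1  q2 
   q1   q1  q3  q4 
   q2   q0  q5  q2 
   q3   q3  q3  q6 
   q4   q1  q7  q4 
 * q5   q5  q7  q5 
   q6   q3  q7  q6 
   q7   q7  q7  q7 
(> = start, * = accepting)

start=q0; accept=q5; q0-a->q0; q0-b->q1; q0-c->q2; q1-a->q1; q1-b->q3; q1-c->q4; q2-a->q0; q2-b->q5; q2-c->q2; q3-a->q3; q3-b->q3; q3-c->q6; q4-a->q1; q4-b->q7; q4-c->q4; q5-a->q5; q5-b->q7; q5-c->q5; q6-a->q3; q6-b->q7; q6-c->q6; q7-a->q7; q7-b->q7; q7-c->q7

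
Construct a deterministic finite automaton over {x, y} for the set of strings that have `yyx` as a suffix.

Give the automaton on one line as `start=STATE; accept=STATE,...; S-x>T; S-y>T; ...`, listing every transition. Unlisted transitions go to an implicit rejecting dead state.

start=A; accept=D; A-x>A; A-y>B; B-x>A; B-y>C; C-x>D; C-y>C; D-x>A; D-y>B

Remember how much of `yyx` the current input suffix matches. State A means no match yet; B means the last symbol is `y`; C means the last 2 symbols are `yy`; D means the last 3 symbols are `yyx`. Only D accepts. On a mismatch, fall back to the longest proper suffix that is still a prefix of `yyx`.
       x  y 
>  A   A  B 
   B   A  C 
   C   D  C 
 * D   A  B 
(> = start, * = accepting)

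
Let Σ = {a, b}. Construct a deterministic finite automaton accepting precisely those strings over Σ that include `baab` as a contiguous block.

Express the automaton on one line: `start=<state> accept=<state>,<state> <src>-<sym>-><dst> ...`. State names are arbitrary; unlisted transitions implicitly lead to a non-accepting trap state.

start=q0 accept=q4 q0-a->q0 q0-b->q1 q1-a->q2 q1-b->q1 q2-a->q3 q2-b->q1 q3-a->q0 q3-b->q4 q4-a->q4 q4-b->q4

States q0..q3 record the length of the longest prefix of `baab` that matches the current input suffix. Reaching q4 means `baab` has been seen, and we stay there forever. Accept from q4.
With 5 states:
        a   b  
>  q0   q0  q1 
   q1   q2  q1 
   q2   q3  q1 
   q3   q0  q4 
 * q4   q4  q4 
(> = start, * = accepting)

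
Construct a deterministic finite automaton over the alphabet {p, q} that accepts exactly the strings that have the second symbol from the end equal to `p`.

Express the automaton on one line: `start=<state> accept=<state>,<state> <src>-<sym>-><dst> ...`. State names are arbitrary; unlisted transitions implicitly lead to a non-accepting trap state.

start=S0 accept=S3,S4 S0-p->S1 S0-q->S2 S1-p->S3 S1-q->S4 S2-p->S5 S2-q->S6 S3-p->S3 S3-q->S4 S4-p->S5 S4-q->S6 S5-p->S3 S5-q->S4 S6-p->S5 S6-q->S6

Because acceptance depends on a position counted from the end, the machine has to buffer the most recent 2 symbols. Make each state the string of the last up-to-2 symbols read; on input `x` shift the window left and append `x`. Accept when the buffered window has length 2 and begins with `p`.
A 7-state machine:
        p   q  
>  S0   S1  S2 
   S1   S3  S4 
   S2   S5  S6 
 * S3   S3  S4 
 * S4   S5  S6 
   S5   S3  S4 
   S6   S5  S6 
(> = start, * = accepting)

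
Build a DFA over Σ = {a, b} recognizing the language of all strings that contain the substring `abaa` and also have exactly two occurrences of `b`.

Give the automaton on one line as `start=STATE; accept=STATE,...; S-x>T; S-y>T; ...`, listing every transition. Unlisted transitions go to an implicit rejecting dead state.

Build one automaton per condition and run them in lockstep. The first has 5 states tracking whether and how much of `abaa` has been seen; the second has 4 states tracking the count of `b`s, saturating at 3. A product state is a pair (one from each), accepting exactly when both do.
A 17-state machine:
          a    b  
>  S0     S1   S2 
   S1     S1   S3 
   S2     S4   S5 
   S3     S6   S5 
   S4     S4   S7 
   S5     S8   S9 
   S6    S10   S7 
   S7    S11   S9 
   S8     S8  S12 
   S9    S13   S9 
   S10   S10  S14 
   S11   S14  S12 
   S12   S15   S9 
   S13   S13  S12 
 * S14   S14  S16 
   S15   S16  S12 
   S16   S16  S16 
(> = start, * = accepting)

start=S0; accept=S14; S0-a>S1; S0-b>S2; S1-a>S1; S1-b>S3; S2-a>S4; S2-b>S5; S3-a>S6; S3-b>S5; S4-a>S4; S4-b>S7; S5-a>S8; S5-b>S9; S6-a>S10; S6-b>S7; S7-a>S11; S7-b>S9; S8-a>S8; S8-b>S12; S9-a>S13; S9-b>S9; S10-a>S10; S10-b>S14; S11-a>S14; S11-b>S12; S12-a>S15; S12-b>S9; S13-a>S13; S13-b>S12; S14-a>S14; S14-b>S16; S15-a>S16; S15-b>S12; S16-a>S16; S16-b>S16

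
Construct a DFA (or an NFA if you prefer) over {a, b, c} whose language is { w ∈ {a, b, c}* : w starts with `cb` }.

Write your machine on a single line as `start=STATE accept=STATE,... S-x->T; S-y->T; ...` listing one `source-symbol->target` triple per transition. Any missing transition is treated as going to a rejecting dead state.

start=q0; accept=q2; q0-a->q3; q0-b->q3; q0-c->q1; q1-a->q3; q1-b->q2; q1-c->q3; q2-a->q2; q2-b->q2; q2-c->q2; q3-a->q3; q3-b->q3; q3-c->q3

Walk along `cb` while the input agrees: from q0 take `c` to q1, and so on. Any deviation drops to the rejecting sink q3. Once q2 is reached the prefix is confirmed and every continuation is accepted.
With 4 states:
        a   b   c  
>  q0   q3  q3  q1 
   q1   q3  q2  q3 
 * q2   q2  q2  q2 
   q3   q3  q3  q3 
(> = start, * = accepting)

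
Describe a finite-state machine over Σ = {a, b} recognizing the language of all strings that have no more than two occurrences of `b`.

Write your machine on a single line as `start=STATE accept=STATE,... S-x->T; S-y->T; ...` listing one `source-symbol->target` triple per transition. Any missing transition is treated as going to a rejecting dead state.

Only the number of `b`s matters, and only up to 3. Make a chain q0 → q1 → q2 → q3 advanced by each `b` (with q3 absorbing); every other symbol self-loops. The accepting set is {q0, q1, q2}.
With 4 states:
        a   b  
>* q0   q0  q1 
 * q1   q1  q2 
 * q2   q2  q3 
   q3   q3  q3 
(> = start, * = accepting)

start=q0; accept=q0,q1,q2; q0-a->q0; q0-b->q1; q1-a->q1; q1-b->q2; q2-a->q2; q2-b->q3; q3-a->q3; q3-b->q3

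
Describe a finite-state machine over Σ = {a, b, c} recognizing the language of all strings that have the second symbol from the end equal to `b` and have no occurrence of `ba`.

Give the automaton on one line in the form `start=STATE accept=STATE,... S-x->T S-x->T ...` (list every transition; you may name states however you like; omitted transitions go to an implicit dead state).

Handle the two conditions separately and then intersect. The first has 13 states tracking the last 2 symbols read; the second has 3 states tracking partial matches of the forbidden pattern `ba`. A product state is a pair (one from each), accepting exactly when both do. Minimizing collapses redundant product states.
A 5-state machine:
        a   b   c  
>  s0   s0  s1  s0 
   s1   s2  s3  s4 
   s2   s2  s2  s2 
 * s3   s2  s3  s4 
 * s4   s0  s1  s0 
(> = start, * = accepting)

start=s0 accept=s3,s4 s0-a->s0 s0-b->s1 s0-c->s0 s1-a->s2 s1-b->s3 s1-c->s4 s2-a->s2 s2-b->s2 s2-c->s2 s3-a->s2 s3-b->s3 s3-c->s4 s4-a->s0 s4-b->s1 s4-c->s0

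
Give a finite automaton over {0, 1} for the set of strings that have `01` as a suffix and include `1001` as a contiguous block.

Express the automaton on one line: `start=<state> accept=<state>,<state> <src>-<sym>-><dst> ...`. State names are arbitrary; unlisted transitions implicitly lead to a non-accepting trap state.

start=q0 accept=q4 q0-0->q0 q0-1->q1 q1-0->q2 q1-1->q1 q2-0->q3 q2-1->q1 q3-0->q0 q3-1->q4 q4-0->q5 q4-1->q6 q5-0->q5 q5-1->q4 q6-0->q5 q6-1->q6

Handle the two conditions separately and then intersect. The first has 3 states tracking how much of the suffix `01` has currently been matched; the second has 5 states tracking whether and how much of `1001` has been seen. A product state is a pair (one from each), accepting exactly when both do. Minimizing collapses redundant product states.
With 7 states:
        0   1  
>  q0   q0  q1 
   q1   q2  q1 
   q2   q3  q1 
   q3   q0  q4 
 * q4   q5  q6 
   q5   q5  q4 
   q6   q5  q6 
(> = start, * = accepting)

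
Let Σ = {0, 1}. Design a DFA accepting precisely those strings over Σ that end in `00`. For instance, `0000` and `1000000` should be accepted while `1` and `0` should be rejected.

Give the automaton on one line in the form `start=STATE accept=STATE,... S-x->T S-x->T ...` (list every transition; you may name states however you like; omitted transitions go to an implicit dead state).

Remember how much of `00` the current input suffix matches. State q0 means no match yet; q1 means the last symbol is `0`; q2 means the last 2 symbols are `00`. Only q2 accepts. On a mismatch, fall back to the longest proper suffix that is still a prefix of `00`.
        0   1  
>  q0   q1  q0 
   q1   q2  q0 
 * q2   q2  q0 
(> = start, * = accepting)

start=q0 accept=q2 q0-0->q1 q0-1->q0 q1-0->q2 q1-1->q0 q2-0->q2 q2-1->q0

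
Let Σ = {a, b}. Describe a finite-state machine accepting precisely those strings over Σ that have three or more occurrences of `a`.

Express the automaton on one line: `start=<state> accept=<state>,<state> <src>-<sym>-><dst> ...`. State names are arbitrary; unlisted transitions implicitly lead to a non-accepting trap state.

start=S0 accept=S3,S4 S0-a->S1 S0-b->S0 S1-a->S2 S1-b->S1 S2-a->S3 S2-b->S2 S3-a->S4 S3-b->S3 S4-a->S4 S4-b->S4

Count `a`s, saturating at 4: states S0 through S3 mean 0 through 3 `a`s seen; S4 means more than 3. Each `a` increments (capped at S4); other symbols loop. Accept from {S3, S4}.
5 states suffice.
        a   b  
>  S0   S1  S0 
   S1   S2  S1 
   S2   S3  S2 
 * S3   S4  S3 
 * S4   S4  S4 
(> = start, * = accepting)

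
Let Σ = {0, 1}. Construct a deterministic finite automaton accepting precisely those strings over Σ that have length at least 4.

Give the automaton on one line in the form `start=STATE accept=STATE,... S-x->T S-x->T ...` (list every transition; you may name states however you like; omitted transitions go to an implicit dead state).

start=S0 accept=S4,S5 S0-0->S1 S0-1->S1 S1-0->S2 S1-1->S2 S2-0->S3 S2-1->S3 S3-0->S4 S3-1->S4 S4-0->S5 S4-1->S5 S5-0->S5 S5-1->S5

Count input length up to 5: every symbol moves from S0 toward S5, which means 'more than 4' and absorbs. Accept from {S4, S5}.
6 states suffice.
        0   1  
>  S0   S1  S1 
   S1   S2  S2 
   S2   S3  S3 
   S3   S4  S4 
 * S4   S5  S5 
 * S5   S5  S5 
(> = start, * = accepting)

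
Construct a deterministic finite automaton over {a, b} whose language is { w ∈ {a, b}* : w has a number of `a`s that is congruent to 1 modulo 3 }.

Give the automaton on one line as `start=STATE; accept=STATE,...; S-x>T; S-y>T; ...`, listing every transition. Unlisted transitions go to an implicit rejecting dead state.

start=S0; accept=S1; S0-a>S1; S0-b>S0; S1-a>S2; S1-b>S1; S2-a>S0; S2-b>S2

The only thing that matters is how many `a`s have appeared, reduced mod 3. Use one state per residue: S0 for 0, …, S2 for 2. Reading `a` moves to the next residue; anything else stays put. S1 is accepting.
        a   b  
>  S0   S1  S0 
 * S1   S2  S1 
   S2   S0  S2 
(> = start, * = accepting)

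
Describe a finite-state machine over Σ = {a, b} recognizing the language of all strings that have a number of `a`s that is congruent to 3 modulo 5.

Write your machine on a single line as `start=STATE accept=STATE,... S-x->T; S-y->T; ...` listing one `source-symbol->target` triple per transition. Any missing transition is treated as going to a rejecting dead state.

start=S0; accept=S3; S0-a->S1; S0-b->S0; S1-a->S2; S1-b->S1; S2-a->S3; S2-b->S2; S3-a->S4; S3-b->S3; S4-a->S0; S4-b->S4

Keep the running count of `a`s modulo 5: each `a` advances along the cycle S0 → S1 → S2 → S3 → S4 → S0 while other symbols loop. Accept at S3.
5 states suffice.
        a   b  
>  S0   S1  S0 
   S1   S2  S1 
   S2   S3  S2 
 * S3   S4  S3 
   S4   S0  S4 
(> = start, * = accepting)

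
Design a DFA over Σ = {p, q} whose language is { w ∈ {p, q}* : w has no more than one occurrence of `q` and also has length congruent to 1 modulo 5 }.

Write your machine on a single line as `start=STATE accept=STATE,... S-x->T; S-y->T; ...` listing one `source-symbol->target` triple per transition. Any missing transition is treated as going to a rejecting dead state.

Handle the two conditions separately and then intersect. The first has 3 states tracking the count of `q`s, saturating at 2; the second has 5 states tracking the input length modulo 5. A product state is a pair (one from each), accepting exactly when both do. Equivalent product states are then merged.
          p    q  
>  s0     s1   s2 
 * s1     s3   s4 
 * s2     s4   s5 
   s3     s6   s7 
   s4     s7   s5 
   s5     s5   s5 
   s6     s8   s9 
   s7     s9   s5 
   s8     s0  s10 
   s9    s10   s5 
   s10    s2   s5 
(> = start, * = accepting)

start=s0; accept=s1,s2; s0-p->s1; s0-q->s2; s1-p->s3; s1-q->s4; s2-p->s4; s2-q->s5; s3-p->s6; s3-q->s7; s4-p->s7; s4-q->s5; s5-p->s5; s5-q->s5; s6-p->s8; s6-q->s9; s7-p->s9; s7-q->s5; s8-p->s0; s8-q->s10; s9-p->s10; s9-q->s5; s10-p->s2; s10-q->s5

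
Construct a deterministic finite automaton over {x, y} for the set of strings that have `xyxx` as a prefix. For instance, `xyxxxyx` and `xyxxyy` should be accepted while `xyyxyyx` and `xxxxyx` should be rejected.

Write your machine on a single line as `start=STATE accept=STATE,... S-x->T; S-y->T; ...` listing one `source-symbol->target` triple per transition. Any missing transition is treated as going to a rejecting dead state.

Check the first 4 symbols one by one: q0 through q3 record how many have matched `xyxx` so far; any wrong symbol goes to the dead state q5. After all 4 match we enter the accepting sink q4.
A 6-state machine:
        x   y  
>  q0   q1  q5 
   q1   q5  q2 
   q2   q3  q5 
   q3   q4  q5 
 * q4   q4  q4 
   q5   q5  q5 
(> = start, * = accepting)

start=q0; accept=q4; q0-x->q1; q0-y->q5; q1-x->q5; q1-y->q2; q2-x->q3; q2-y->q5; q3-x->q4; q3-y->q5; q4-x->q4; q4-y->q4; q5-x->q5; q5-y->q5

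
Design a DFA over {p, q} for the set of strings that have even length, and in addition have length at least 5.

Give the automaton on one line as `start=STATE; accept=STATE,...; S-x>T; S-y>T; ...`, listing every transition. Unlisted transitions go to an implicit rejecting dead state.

Run two small machines in parallel and take their product. One (2 states) tracks the input length modulo 2; the other (7 states) tracks the input length, saturating at 6. Each combined state is a pair, one component from each; accept when both components accept. After merging equivalent states the machine shrinks.
With 7 states:
        p   q  
>  s0   s1  s1 
   s1   s2  s2 
   s2   s3  s3 
   s3   s4  s4 
   s4   s5  s5 
   s5   s6  s6 
 * s6   s5  s5 
(> = start, * = accepting)

start=s0; accept=s6; s0-p>s1; s0-q>s1; s1-p>s2; s1-q>s2; s2-p>s3; s2-q>s3; s3-p>s4; s3-q>s4; s4-p>s5; s4-q>s5; s5-p>s6; s5-q>s6; s6-p>s5; s6-q>s5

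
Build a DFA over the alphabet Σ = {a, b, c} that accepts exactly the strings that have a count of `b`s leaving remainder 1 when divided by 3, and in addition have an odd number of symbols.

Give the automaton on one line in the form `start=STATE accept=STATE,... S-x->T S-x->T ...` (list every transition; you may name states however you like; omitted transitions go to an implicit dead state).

start=q0 accept=q2 q0-a->q1 q0-b->q2 q0-c->q1 q1-a->q0 q1-b->q3 q1-c->q0 q2-a->q3 q2-b->q4 q2-c->q3 q3-a->q2 q3-b->q5 q3-c->q2 q4-a->q5 q4-b->q1 q4-c->q5 q5-a->q4 q5-b->q0 q5-c->q4

Run two small machines in parallel and take their product. The first has 3 states tracking the count of `b`s modulo 3; the second has 2 states tracking the input length modulo 2. A product state is a pair (one from each), accepting exactly when both do.
        a   b   c  
>  q0   q1  q2  q1 
   q1   q0  q3  q0 
 * q2   q3  q4  q3 
   q3   q2  q5  q2 
   q4   q5  q1  q5 
   q5   q4  q0  q4 
(> = start, * = accepting)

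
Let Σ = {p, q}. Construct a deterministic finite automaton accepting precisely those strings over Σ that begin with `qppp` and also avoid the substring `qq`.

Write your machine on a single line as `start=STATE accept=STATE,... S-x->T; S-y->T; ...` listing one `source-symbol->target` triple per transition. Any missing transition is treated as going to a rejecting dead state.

Build one automaton per condition and run them in lockstep. One (6 states) tracks whether the input so far still matches the prefix `qppp`; the other (3 states) tracks partial matches of the forbidden pattern `qq`. Each combined state is a pair, one component from each; accept when both components accept. Equivalent product states are then merged.
        p   q  
>  S0   S1  S2 
   S1   S1  S1 
   S2   S3  S1 
   S3   S4  S1 
   S4   S5  S1 
 * S5   S5  S6 
 * S6   S5  S1 
(> = start, * = accepting)

start=S0; accept=S5,S6; S0-p->S1; S0-q->S2; S1-p->S1; S1-q->S1; S2-p->S3; S2-q->S1; S3-p->S4; S3-q->S1; S4-p->S5; S4-q->S1; S5-p->S5; S5-q->S6; S6-p->S5; S6-q->S1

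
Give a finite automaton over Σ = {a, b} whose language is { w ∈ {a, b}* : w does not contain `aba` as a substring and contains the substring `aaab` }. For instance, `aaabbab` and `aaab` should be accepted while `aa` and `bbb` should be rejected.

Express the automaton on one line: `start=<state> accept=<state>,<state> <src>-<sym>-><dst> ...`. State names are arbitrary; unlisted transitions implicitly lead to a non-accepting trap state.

Handle the two conditions separately and then intersect. The first has 4 states tracking partial matches of the forbidden pattern `aba`; the second has 5 states tracking whether and how much of `aaab` has been seen. A product state is a pair (one from each), accepting exactly when both do. Minimizing collapses redundant product states.
A 9-state machine:
        a   b  
>  q0   q1  q0 
   q1   q2  q3 
   q2   q4  q3 
   q3   q5  q0 
   q4   q4  q6 
   q5   q5  q5 
 * q6   q5  q7 
 * q7   q8  q7 
 * q8   q8  q6 
(> = start, * = accepting)

start=q0 accept=q6,q7,q8 q0-a->q1 q0-b->q0 q1-a->q2 q1-b->q3 q2-a->q4 q2-b->q3 q3-a->q5 q3-b->q0 q4-a->q4 q4-b->q6 q5-a->q5 q5-b->q5 q6-a->q5 q6-b->q7 q7-a->q8 q7-b->q7 q8-a->q8 q8-b->q6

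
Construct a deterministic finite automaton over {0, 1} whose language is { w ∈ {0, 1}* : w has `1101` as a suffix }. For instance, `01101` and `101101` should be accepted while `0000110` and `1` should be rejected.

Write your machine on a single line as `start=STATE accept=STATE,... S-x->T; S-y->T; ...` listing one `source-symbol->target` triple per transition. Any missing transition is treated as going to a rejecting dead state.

start=A; accept=E; A-0->A; A-1->B; B-0->A; B-1->C; C-0->D; C-1->C; D-0->A; D-1->E; E-0->A; E-1->C

Let each state record the length of the longest suffix of the input read so far that is also a prefix of `1101`. B means the last symbol is `1`; C means the last 2 symbols are `11`; D means the last 3 symbols are `110`; E means the last 4 symbols are `1101`. Accept only at E, where the string currently ends in `1101`.
       0  1 
>  A   A  B 
   B   A  C 
   C   D  C 
   D   A  E 
 * E   A  C 
(> = start, * = accepting)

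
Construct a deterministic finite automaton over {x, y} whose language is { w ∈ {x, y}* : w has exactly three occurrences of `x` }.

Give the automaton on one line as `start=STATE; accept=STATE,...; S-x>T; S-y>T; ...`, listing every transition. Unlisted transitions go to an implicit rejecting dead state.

start=A; accept=D; A-x>B; A-y>A; B-x>C; B-y>B; C-x>D; C-y>C; D-x>E; D-y>D; E-x>E; E-y>E

Only the number of `x`s matters, and only up to 4. Make a chain A → B → C → D → E advanced by each `x` (with E absorbing); every other symbol self-loops. The accepting set is {D}.
       x  y 
>  A   B  A 
   B   C  B 
   C   D  C 
 * D   E  D 
   E   E  E 
(> = start, * = accepting)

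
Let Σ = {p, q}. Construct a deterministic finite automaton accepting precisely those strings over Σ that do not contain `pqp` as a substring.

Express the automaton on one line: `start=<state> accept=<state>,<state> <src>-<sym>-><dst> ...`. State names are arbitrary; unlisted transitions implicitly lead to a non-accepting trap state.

Track partial matches of the forbidden pattern `pqp`. State s3 is a dead state reached once `pqp` has occurred; every other state accepts. s0 means no part of `pqp` is currently matched.
        p   q  
>* s0   s1  s0 
 * s1   s1  s2 
 * s2   s3  s0 
   s3   s3  s3 
(> = start, * = accepting)

start=s0 accept=s0,s1,s2 s0-p->s1 s0-q->s0 s1-p->s1 s1-q->s2 s2-p->s3 s2-q->s0 s3-p->s3 s3-q->s3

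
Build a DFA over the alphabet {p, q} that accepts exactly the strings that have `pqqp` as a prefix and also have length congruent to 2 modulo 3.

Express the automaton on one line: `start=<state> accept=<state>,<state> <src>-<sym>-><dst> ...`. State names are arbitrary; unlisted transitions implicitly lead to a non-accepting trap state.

start=S0 accept=S8 S0-p->S1 S0-q->S2 S1-p->S3 S1-q->S4 S2-p->S3 S2-q->S3 S3-p->S5 S3-q->S5 S4-p->S5 S4-q->S6 S5-p->S2 S5-q->S2 S6-p->S7 S6-q->S2 S7-p->S8 S7-q->S8 S8-p->S9 S8-q->S9 S9-p->S7 S9-q->S7

Run two small machines in parallel and take their product. One (6 states) tracks whether the input so far still matches the prefix `pqqp`; the other (3 states) tracks the input length modulo 3. Each combined state is a pair, one component from each; accept when both components accept.
10 states suffice.
        p   q  
>  S0   S1  S2 
   S1   S3  S4 
   S2   S3  S3 
   S3   S5  S5 
   S4   S5  S6 
   S5   S2  S2 
   S6   S7  S2 
   S7   S8  S8 
 * S8   S9  S9 
   S9   S7  S7 
(> = start, * = accepting)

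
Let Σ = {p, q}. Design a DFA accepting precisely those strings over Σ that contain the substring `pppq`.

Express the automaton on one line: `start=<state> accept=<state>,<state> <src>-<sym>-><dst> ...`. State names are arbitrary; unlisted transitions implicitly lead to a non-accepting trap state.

start=A accept=E A-p->B A-q->A B-p->C B-q->A C-p->D C-q->A D-p->D D-q->E E-p->E E-q->E

Track how much of `pppq` has been matched so far: state A is no progress, E is the absorbing accept state reached once `pppq` has occurred. Intermediate states record partial matches; on a mismatch, fall back to the longest reusable overlap.
5 states suffice.
       p  q 
>  A   B  A 
   B   C  A 
   C   D  A 
   D   D  E 
 * E   E  E 
(> = start, * = accepting)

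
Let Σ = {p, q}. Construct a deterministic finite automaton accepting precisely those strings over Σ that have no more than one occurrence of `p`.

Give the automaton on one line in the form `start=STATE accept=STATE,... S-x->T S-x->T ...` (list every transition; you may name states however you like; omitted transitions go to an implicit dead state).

Only the number of `p`s matters, and only up to 2. Make a chain s0 → s1 → s2 advanced by each `p` (with s2 absorbing); every other symbol self-loops. The accepting set is {s0, s1}.
        p   q  
>* s0   s1  s0 
 * s1   s2  s1 
   s2   s2  s2 
(> = start, * = accepting)

start=s0 accept=s0,s1 s0-p->s1 s0-q->s0 s1-p->s2 s1-q->s1 s2-p->s2 s2-q->s2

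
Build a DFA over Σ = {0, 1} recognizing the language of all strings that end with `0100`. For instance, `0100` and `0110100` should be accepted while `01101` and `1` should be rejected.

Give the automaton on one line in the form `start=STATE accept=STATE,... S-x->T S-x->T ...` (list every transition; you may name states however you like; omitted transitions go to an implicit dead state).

Let each state record the length of the longest suffix of the input read so far that is also a prefix of `0100`. q1 means the last symbol is `0`; q2 means the last 2 symbols are `01`; q3 means the last 3 symbols are `010`; q4 means the last 4 symbols are `0100`. Accept only at q4, where the string currently ends in `0100`.
A 5-state machine:
        0   1  
>  q0   q1  q0 
   q1   q1  q2 
   q2   q3  q0 
   q3   q4  q2 
 * q4   q1  q2 
(> = start, * = accepting)

start=q0 accept=q4 q0-0->q1 q0-1->q0 q1-0->q1 q1-1->q2 q2-0->q3 q2-1->q0 q3-0->q4 q3-1->q2 q4-0->q1 q4-1->q2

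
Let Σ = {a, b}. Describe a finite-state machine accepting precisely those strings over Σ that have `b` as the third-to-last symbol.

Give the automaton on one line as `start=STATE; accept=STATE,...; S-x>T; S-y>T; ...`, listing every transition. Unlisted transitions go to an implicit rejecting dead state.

A DFA must remember the last 3 symbols (since which symbol is third-to-last isn't known until the input ends). Use one state per possible window of the last ≤3 symbols; accept from those whose window starts with `b`.
15 states suffice.
          a    b  
>  s0     s1   s2 
   s1     s3   s4 
   s2     s5   s6 
   s3     s7   s8 
   s4     s9  s10 
   s5    s11  s12 
   s6    s13  s14 
   s7     s7   s8 
   s8     s9  s10 
   s9    s11  s12 
   s10   s13  s14 
 * s11    s7   s8 
 * s12    s9  s10 
 * s13   s11  s12 
 * s14   s13  s14 
(> = start, * = accepting)

start=s0; accept=s11,s12,s13,s14; s0-a>s1; s0-b>s2; s1-a>s3; s1-b>s4; s2-a>s5; s2-b>s6; s3-a>s7; s3-b>s8; s4-a>s9; s4-b>s10; s5-a>s11; s5-b>s12; s6-a>s13; s6-b>s14; s7-a>s7; s7-b>s8; s8-a>s9; s8-b>s10; s9-a>s11; s9-b>s12; s10-a>s13; s10-b>s14; s11-a>s7; s11-b>s8; s12-a>s9; s12-b>s10; s13-a>s11; s13-b>s12; s14-a>s13; s14-b>s14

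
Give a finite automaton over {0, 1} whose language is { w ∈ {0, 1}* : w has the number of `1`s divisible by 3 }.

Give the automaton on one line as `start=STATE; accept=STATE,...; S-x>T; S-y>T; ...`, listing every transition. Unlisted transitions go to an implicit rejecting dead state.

The only thing that matters is how many `1`s have appeared, reduced mod 3. Use one state per residue: A for 0, …, C for 2. Reading `1` moves to the next residue; anything else stays put. A is accepting.
3 states suffice.
       0  1 
>* A   A  B 
   B   B  C 
   C   C  A 
(> = start, * = accepting)

start=A; accept=A; A-0>A; A-1>B; B-0>B; B-1>C; C-0>C; C-1>A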